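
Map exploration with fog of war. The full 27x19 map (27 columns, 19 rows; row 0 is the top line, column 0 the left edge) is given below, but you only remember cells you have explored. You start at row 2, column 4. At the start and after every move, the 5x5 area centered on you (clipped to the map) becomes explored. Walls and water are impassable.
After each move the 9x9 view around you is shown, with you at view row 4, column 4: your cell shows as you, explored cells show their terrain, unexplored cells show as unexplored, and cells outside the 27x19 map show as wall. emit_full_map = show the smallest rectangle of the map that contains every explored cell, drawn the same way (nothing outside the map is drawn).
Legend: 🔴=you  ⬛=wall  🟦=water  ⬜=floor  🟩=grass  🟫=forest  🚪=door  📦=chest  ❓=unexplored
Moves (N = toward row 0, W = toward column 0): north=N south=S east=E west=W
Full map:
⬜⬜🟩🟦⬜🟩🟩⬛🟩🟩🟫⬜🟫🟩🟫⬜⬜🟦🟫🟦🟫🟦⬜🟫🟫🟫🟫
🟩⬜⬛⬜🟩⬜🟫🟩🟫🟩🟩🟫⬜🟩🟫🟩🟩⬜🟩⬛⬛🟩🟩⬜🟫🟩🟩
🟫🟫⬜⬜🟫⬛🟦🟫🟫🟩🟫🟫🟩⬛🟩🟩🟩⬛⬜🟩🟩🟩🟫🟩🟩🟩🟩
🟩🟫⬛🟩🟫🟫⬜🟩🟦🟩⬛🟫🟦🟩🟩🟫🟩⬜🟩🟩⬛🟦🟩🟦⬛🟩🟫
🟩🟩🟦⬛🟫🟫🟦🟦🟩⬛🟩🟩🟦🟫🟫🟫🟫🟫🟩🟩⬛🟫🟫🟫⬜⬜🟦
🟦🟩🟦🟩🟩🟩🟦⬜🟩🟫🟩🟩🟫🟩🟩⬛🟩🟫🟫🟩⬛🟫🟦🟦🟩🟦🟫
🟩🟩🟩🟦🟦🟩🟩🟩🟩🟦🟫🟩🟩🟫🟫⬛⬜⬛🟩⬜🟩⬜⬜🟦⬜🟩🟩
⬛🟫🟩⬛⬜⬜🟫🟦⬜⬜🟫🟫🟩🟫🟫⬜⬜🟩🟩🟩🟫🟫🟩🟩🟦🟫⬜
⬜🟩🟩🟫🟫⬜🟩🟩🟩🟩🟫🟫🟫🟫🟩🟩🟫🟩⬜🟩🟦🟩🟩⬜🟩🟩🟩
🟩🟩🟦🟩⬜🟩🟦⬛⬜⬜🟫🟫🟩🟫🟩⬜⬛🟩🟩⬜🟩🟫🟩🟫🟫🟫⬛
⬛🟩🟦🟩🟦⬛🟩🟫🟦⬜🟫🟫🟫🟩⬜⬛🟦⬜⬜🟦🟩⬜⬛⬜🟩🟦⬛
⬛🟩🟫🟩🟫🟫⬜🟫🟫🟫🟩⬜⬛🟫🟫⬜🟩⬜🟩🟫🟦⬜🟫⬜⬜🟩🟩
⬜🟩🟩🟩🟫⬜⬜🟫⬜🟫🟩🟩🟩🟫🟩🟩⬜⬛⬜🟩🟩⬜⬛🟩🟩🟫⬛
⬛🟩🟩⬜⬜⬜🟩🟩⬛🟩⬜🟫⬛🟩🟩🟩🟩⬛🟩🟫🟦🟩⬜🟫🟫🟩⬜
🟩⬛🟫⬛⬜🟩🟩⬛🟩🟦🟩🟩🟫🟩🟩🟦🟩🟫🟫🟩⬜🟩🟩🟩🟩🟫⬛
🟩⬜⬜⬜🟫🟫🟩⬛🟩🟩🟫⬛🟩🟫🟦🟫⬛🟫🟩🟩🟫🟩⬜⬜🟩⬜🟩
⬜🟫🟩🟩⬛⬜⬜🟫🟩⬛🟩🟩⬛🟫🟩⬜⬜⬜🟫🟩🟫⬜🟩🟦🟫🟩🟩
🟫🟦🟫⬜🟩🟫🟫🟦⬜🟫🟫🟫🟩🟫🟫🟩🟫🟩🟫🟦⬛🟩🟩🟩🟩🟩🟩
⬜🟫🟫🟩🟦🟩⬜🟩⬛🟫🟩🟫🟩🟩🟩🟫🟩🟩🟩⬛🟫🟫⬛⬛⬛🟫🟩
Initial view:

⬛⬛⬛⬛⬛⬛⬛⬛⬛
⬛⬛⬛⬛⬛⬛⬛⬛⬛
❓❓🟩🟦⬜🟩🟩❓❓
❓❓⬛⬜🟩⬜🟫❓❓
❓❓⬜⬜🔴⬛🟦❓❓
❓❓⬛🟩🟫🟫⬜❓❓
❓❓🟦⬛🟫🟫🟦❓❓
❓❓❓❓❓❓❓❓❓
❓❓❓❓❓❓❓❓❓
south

⬛⬛⬛⬛⬛⬛⬛⬛⬛
❓❓🟩🟦⬜🟩🟩❓❓
❓❓⬛⬜🟩⬜🟫❓❓
❓❓⬜⬜🟫⬛🟦❓❓
❓❓⬛🟩🔴🟫⬜❓❓
❓❓🟦⬛🟫🟫🟦❓❓
❓❓🟦🟩🟩🟩🟦❓❓
❓❓❓❓❓❓❓❓❓
❓❓❓❓❓❓❓❓❓

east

⬛⬛⬛⬛⬛⬛⬛⬛⬛
❓🟩🟦⬜🟩🟩❓❓❓
❓⬛⬜🟩⬜🟫🟩❓❓
❓⬜⬜🟫⬛🟦🟫❓❓
❓⬛🟩🟫🔴⬜🟩❓❓
❓🟦⬛🟫🟫🟦🟦❓❓
❓🟦🟩🟩🟩🟦⬜❓❓
❓❓❓❓❓❓❓❓❓
❓❓❓❓❓❓❓❓❓

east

⬛⬛⬛⬛⬛⬛⬛⬛⬛
🟩🟦⬜🟩🟩❓❓❓❓
⬛⬜🟩⬜🟫🟩🟫❓❓
⬜⬜🟫⬛🟦🟫🟫❓❓
⬛🟩🟫🟫🔴🟩🟦❓❓
🟦⬛🟫🟫🟦🟦🟩❓❓
🟦🟩🟩🟩🟦⬜🟩❓❓
❓❓❓❓❓❓❓❓❓
❓❓❓❓❓❓❓❓❓

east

⬛⬛⬛⬛⬛⬛⬛⬛⬛
🟦⬜🟩🟩❓❓❓❓❓
⬜🟩⬜🟫🟩🟫🟩❓❓
⬜🟫⬛🟦🟫🟫🟩❓❓
🟩🟫🟫⬜🔴🟦🟩❓❓
⬛🟫🟫🟦🟦🟩⬛❓❓
🟩🟩🟩🟦⬜🟩🟫❓❓
❓❓❓❓❓❓❓❓❓
❓❓❓❓❓❓❓❓❓

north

⬛⬛⬛⬛⬛⬛⬛⬛⬛
⬛⬛⬛⬛⬛⬛⬛⬛⬛
🟦⬜🟩🟩⬛🟩🟩❓❓
⬜🟩⬜🟫🟩🟫🟩❓❓
⬜🟫⬛🟦🔴🟫🟩❓❓
🟩🟫🟫⬜🟩🟦🟩❓❓
⬛🟫🟫🟦🟦🟩⬛❓❓
🟩🟩🟩🟦⬜🟩🟫❓❓
❓❓❓❓❓❓❓❓❓

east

⬛⬛⬛⬛⬛⬛⬛⬛⬛
⬛⬛⬛⬛⬛⬛⬛⬛⬛
⬜🟩🟩⬛🟩🟩🟫❓❓
🟩⬜🟫🟩🟫🟩🟩❓❓
🟫⬛🟦🟫🔴🟩🟫❓❓
🟫🟫⬜🟩🟦🟩⬛❓❓
🟫🟫🟦🟦🟩⬛🟩❓❓
🟩🟩🟦⬜🟩🟫❓❓❓
❓❓❓❓❓❓❓❓❓

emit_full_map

🟩🟦⬜🟩🟩⬛🟩🟩🟫
⬛⬜🟩⬜🟫🟩🟫🟩🟩
⬜⬜🟫⬛🟦🟫🔴🟩🟫
⬛🟩🟫🟫⬜🟩🟦🟩⬛
🟦⬛🟫🟫🟦🟦🟩⬛🟩
🟦🟩🟩🟩🟦⬜🟩🟫❓

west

⬛⬛⬛⬛⬛⬛⬛⬛⬛
⬛⬛⬛⬛⬛⬛⬛⬛⬛
🟦⬜🟩🟩⬛🟩🟩🟫❓
⬜🟩⬜🟫🟩🟫🟩🟩❓
⬜🟫⬛🟦🔴🟫🟩🟫❓
🟩🟫🟫⬜🟩🟦🟩⬛❓
⬛🟫🟫🟦🟦🟩⬛🟩❓
🟩🟩🟩🟦⬜🟩🟫❓❓
❓❓❓❓❓❓❓❓❓

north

⬛⬛⬛⬛⬛⬛⬛⬛⬛
⬛⬛⬛⬛⬛⬛⬛⬛⬛
⬛⬛⬛⬛⬛⬛⬛⬛⬛
🟦⬜🟩🟩⬛🟩🟩🟫❓
⬜🟩⬜🟫🔴🟫🟩🟩❓
⬜🟫⬛🟦🟫🟫🟩🟫❓
🟩🟫🟫⬜🟩🟦🟩⬛❓
⬛🟫🟫🟦🟦🟩⬛🟩❓
🟩🟩🟩🟦⬜🟩🟫❓❓

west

⬛⬛⬛⬛⬛⬛⬛⬛⬛
⬛⬛⬛⬛⬛⬛⬛⬛⬛
⬛⬛⬛⬛⬛⬛⬛⬛⬛
🟩🟦⬜🟩🟩⬛🟩🟩🟫
⬛⬜🟩⬜🔴🟩🟫🟩🟩
⬜⬜🟫⬛🟦🟫🟫🟩🟫
⬛🟩🟫🟫⬜🟩🟦🟩⬛
🟦⬛🟫🟫🟦🟦🟩⬛🟩
🟦🟩🟩🟩🟦⬜🟩🟫❓

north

⬛⬛⬛⬛⬛⬛⬛⬛⬛
⬛⬛⬛⬛⬛⬛⬛⬛⬛
⬛⬛⬛⬛⬛⬛⬛⬛⬛
⬛⬛⬛⬛⬛⬛⬛⬛⬛
🟩🟦⬜🟩🔴⬛🟩🟩🟫
⬛⬜🟩⬜🟫🟩🟫🟩🟩
⬜⬜🟫⬛🟦🟫🟫🟩🟫
⬛🟩🟫🟫⬜🟩🟦🟩⬛
🟦⬛🟫🟫🟦🟦🟩⬛🟩

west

⬛⬛⬛⬛⬛⬛⬛⬛⬛
⬛⬛⬛⬛⬛⬛⬛⬛⬛
⬛⬛⬛⬛⬛⬛⬛⬛⬛
⬛⬛⬛⬛⬛⬛⬛⬛⬛
❓🟩🟦⬜🔴🟩⬛🟩🟩
❓⬛⬜🟩⬜🟫🟩🟫🟩
❓⬜⬜🟫⬛🟦🟫🟫🟩
❓⬛🟩🟫🟫⬜🟩🟦🟩
❓🟦⬛🟫🟫🟦🟦🟩⬛

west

⬛⬛⬛⬛⬛⬛⬛⬛⬛
⬛⬛⬛⬛⬛⬛⬛⬛⬛
⬛⬛⬛⬛⬛⬛⬛⬛⬛
⬛⬛⬛⬛⬛⬛⬛⬛⬛
❓❓🟩🟦🔴🟩🟩⬛🟩
❓❓⬛⬜🟩⬜🟫🟩🟫
❓❓⬜⬜🟫⬛🟦🟫🟫
❓❓⬛🟩🟫🟫⬜🟩🟦
❓❓🟦⬛🟫🟫🟦🟦🟩

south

⬛⬛⬛⬛⬛⬛⬛⬛⬛
⬛⬛⬛⬛⬛⬛⬛⬛⬛
⬛⬛⬛⬛⬛⬛⬛⬛⬛
❓❓🟩🟦⬜🟩🟩⬛🟩
❓❓⬛⬜🔴⬜🟫🟩🟫
❓❓⬜⬜🟫⬛🟦🟫🟫
❓❓⬛🟩🟫🟫⬜🟩🟦
❓❓🟦⬛🟫🟫🟦🟦🟩
❓❓🟦🟩🟩🟩🟦⬜🟩

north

⬛⬛⬛⬛⬛⬛⬛⬛⬛
⬛⬛⬛⬛⬛⬛⬛⬛⬛
⬛⬛⬛⬛⬛⬛⬛⬛⬛
⬛⬛⬛⬛⬛⬛⬛⬛⬛
❓❓🟩🟦🔴🟩🟩⬛🟩
❓❓⬛⬜🟩⬜🟫🟩🟫
❓❓⬜⬜🟫⬛🟦🟫🟫
❓❓⬛🟩🟫🟫⬜🟩🟦
❓❓🟦⬛🟫🟫🟦🟦🟩

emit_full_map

🟩🟦🔴🟩🟩⬛🟩🟩🟫
⬛⬜🟩⬜🟫🟩🟫🟩🟩
⬜⬜🟫⬛🟦🟫🟫🟩🟫
⬛🟩🟫🟫⬜🟩🟦🟩⬛
🟦⬛🟫🟫🟦🟦🟩⬛🟩
🟦🟩🟩🟩🟦⬜🟩🟫❓

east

⬛⬛⬛⬛⬛⬛⬛⬛⬛
⬛⬛⬛⬛⬛⬛⬛⬛⬛
⬛⬛⬛⬛⬛⬛⬛⬛⬛
⬛⬛⬛⬛⬛⬛⬛⬛⬛
❓🟩🟦⬜🔴🟩⬛🟩🟩
❓⬛⬜🟩⬜🟫🟩🟫🟩
❓⬜⬜🟫⬛🟦🟫🟫🟩
❓⬛🟩🟫🟫⬜🟩🟦🟩
❓🟦⬛🟫🟫🟦🟦🟩⬛


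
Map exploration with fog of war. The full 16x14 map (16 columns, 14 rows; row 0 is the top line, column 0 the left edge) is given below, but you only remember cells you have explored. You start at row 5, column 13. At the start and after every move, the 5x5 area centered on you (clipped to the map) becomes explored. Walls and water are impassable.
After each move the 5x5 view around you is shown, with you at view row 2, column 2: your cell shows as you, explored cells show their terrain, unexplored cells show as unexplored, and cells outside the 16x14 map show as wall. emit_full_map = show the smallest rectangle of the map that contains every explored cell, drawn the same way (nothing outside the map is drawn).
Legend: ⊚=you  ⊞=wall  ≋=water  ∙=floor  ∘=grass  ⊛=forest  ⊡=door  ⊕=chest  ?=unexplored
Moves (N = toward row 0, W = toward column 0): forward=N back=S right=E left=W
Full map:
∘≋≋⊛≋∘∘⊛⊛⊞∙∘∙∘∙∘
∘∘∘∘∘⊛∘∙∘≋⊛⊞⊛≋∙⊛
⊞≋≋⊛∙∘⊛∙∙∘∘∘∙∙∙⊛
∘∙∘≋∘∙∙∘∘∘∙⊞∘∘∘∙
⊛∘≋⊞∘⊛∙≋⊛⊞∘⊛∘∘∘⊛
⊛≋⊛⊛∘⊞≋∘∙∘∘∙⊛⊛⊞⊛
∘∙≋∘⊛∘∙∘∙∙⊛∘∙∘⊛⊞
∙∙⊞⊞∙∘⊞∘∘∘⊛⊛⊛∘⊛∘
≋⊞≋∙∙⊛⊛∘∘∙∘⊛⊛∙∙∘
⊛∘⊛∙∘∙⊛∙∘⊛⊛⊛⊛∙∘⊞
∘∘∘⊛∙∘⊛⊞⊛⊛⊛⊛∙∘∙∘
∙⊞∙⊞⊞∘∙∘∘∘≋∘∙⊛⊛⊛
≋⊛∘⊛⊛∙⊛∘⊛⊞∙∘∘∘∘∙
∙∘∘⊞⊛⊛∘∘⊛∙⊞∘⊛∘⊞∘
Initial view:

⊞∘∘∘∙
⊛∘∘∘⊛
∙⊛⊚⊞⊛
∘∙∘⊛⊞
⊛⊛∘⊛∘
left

∙⊞∘∘∘
∘⊛∘∘∘
∘∙⊚⊛⊞
⊛∘∙∘⊛
⊛⊛⊛∘⊛

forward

∘∘∙∙∙
∙⊞∘∘∘
∘⊛⊚∘∘
∘∙⊛⊛⊞
⊛∘∙∘⊛

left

∘∘∘∙∙
∘∙⊞∘∘
⊞∘⊚∘∘
∘∘∙⊛⊛
∙⊛∘∙∘

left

∙∘∘∘∙
∘∘∙⊞∘
⊛⊞⊚⊛∘
∙∘∘∙⊛
∙∙⊛∘∙

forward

∘≋⊛⊞⊛
∙∘∘∘∙
∘∘⊚⊞∘
⊛⊞∘⊛∘
∙∘∘∙⊛

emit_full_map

∘≋⊛⊞⊛???
∙∘∘∘∙∙∙?
∘∘⊚⊞∘∘∘∙
⊛⊞∘⊛∘∘∘⊛
∙∘∘∙⊛⊛⊞⊛
∙∙⊛∘∙∘⊛⊞
??⊛⊛⊛∘⊛∘

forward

⊛⊞∙∘∙
∘≋⊛⊞⊛
∙∘⊚∘∙
∘∘∙⊞∘
⊛⊞∘⊛∘

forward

⊞⊞⊞⊞⊞
⊛⊞∙∘∙
∘≋⊚⊞⊛
∙∘∘∘∙
∘∘∙⊞∘

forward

⊞⊞⊞⊞⊞
⊞⊞⊞⊞⊞
⊛⊞⊚∘∙
∘≋⊛⊞⊛
∙∘∘∘∙

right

⊞⊞⊞⊞⊞
⊞⊞⊞⊞⊞
⊞∙⊚∙∘
≋⊛⊞⊛≋
∘∘∘∙∙

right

⊞⊞⊞⊞⊞
⊞⊞⊞⊞⊞
∙∘⊚∘∙
⊛⊞⊛≋∙
∘∘∙∙∙

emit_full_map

⊛⊞∙∘⊚∘∙?
∘≋⊛⊞⊛≋∙?
∙∘∘∘∙∙∙?
∘∘∙⊞∘∘∘∙
⊛⊞∘⊛∘∘∘⊛
∙∘∘∙⊛⊛⊞⊛
∙∙⊛∘∙∘⊛⊞
??⊛⊛⊛∘⊛∘

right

⊞⊞⊞⊞⊞
⊞⊞⊞⊞⊞
∘∙⊚∙∘
⊞⊛≋∙⊛
∘∙∙∙⊛

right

⊞⊞⊞⊞⊞
⊞⊞⊞⊞⊞
∙∘⊚∘⊞
⊛≋∙⊛⊞
∙∙∙⊛⊞

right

⊞⊞⊞⊞⊞
⊞⊞⊞⊞⊞
∘∙⊚⊞⊞
≋∙⊛⊞⊞
∙∙⊛⊞⊞

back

⊞⊞⊞⊞⊞
∘∙∘⊞⊞
≋∙⊚⊞⊞
∙∙⊛⊞⊞
∘∘∙⊞⊞

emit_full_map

⊛⊞∙∘∙∘∙∘
∘≋⊛⊞⊛≋∙⊚
∙∘∘∘∙∙∙⊛
∘∘∙⊞∘∘∘∙
⊛⊞∘⊛∘∘∘⊛
∙∘∘∙⊛⊛⊞⊛
∙∙⊛∘∙∘⊛⊞
??⊛⊛⊛∘⊛∘


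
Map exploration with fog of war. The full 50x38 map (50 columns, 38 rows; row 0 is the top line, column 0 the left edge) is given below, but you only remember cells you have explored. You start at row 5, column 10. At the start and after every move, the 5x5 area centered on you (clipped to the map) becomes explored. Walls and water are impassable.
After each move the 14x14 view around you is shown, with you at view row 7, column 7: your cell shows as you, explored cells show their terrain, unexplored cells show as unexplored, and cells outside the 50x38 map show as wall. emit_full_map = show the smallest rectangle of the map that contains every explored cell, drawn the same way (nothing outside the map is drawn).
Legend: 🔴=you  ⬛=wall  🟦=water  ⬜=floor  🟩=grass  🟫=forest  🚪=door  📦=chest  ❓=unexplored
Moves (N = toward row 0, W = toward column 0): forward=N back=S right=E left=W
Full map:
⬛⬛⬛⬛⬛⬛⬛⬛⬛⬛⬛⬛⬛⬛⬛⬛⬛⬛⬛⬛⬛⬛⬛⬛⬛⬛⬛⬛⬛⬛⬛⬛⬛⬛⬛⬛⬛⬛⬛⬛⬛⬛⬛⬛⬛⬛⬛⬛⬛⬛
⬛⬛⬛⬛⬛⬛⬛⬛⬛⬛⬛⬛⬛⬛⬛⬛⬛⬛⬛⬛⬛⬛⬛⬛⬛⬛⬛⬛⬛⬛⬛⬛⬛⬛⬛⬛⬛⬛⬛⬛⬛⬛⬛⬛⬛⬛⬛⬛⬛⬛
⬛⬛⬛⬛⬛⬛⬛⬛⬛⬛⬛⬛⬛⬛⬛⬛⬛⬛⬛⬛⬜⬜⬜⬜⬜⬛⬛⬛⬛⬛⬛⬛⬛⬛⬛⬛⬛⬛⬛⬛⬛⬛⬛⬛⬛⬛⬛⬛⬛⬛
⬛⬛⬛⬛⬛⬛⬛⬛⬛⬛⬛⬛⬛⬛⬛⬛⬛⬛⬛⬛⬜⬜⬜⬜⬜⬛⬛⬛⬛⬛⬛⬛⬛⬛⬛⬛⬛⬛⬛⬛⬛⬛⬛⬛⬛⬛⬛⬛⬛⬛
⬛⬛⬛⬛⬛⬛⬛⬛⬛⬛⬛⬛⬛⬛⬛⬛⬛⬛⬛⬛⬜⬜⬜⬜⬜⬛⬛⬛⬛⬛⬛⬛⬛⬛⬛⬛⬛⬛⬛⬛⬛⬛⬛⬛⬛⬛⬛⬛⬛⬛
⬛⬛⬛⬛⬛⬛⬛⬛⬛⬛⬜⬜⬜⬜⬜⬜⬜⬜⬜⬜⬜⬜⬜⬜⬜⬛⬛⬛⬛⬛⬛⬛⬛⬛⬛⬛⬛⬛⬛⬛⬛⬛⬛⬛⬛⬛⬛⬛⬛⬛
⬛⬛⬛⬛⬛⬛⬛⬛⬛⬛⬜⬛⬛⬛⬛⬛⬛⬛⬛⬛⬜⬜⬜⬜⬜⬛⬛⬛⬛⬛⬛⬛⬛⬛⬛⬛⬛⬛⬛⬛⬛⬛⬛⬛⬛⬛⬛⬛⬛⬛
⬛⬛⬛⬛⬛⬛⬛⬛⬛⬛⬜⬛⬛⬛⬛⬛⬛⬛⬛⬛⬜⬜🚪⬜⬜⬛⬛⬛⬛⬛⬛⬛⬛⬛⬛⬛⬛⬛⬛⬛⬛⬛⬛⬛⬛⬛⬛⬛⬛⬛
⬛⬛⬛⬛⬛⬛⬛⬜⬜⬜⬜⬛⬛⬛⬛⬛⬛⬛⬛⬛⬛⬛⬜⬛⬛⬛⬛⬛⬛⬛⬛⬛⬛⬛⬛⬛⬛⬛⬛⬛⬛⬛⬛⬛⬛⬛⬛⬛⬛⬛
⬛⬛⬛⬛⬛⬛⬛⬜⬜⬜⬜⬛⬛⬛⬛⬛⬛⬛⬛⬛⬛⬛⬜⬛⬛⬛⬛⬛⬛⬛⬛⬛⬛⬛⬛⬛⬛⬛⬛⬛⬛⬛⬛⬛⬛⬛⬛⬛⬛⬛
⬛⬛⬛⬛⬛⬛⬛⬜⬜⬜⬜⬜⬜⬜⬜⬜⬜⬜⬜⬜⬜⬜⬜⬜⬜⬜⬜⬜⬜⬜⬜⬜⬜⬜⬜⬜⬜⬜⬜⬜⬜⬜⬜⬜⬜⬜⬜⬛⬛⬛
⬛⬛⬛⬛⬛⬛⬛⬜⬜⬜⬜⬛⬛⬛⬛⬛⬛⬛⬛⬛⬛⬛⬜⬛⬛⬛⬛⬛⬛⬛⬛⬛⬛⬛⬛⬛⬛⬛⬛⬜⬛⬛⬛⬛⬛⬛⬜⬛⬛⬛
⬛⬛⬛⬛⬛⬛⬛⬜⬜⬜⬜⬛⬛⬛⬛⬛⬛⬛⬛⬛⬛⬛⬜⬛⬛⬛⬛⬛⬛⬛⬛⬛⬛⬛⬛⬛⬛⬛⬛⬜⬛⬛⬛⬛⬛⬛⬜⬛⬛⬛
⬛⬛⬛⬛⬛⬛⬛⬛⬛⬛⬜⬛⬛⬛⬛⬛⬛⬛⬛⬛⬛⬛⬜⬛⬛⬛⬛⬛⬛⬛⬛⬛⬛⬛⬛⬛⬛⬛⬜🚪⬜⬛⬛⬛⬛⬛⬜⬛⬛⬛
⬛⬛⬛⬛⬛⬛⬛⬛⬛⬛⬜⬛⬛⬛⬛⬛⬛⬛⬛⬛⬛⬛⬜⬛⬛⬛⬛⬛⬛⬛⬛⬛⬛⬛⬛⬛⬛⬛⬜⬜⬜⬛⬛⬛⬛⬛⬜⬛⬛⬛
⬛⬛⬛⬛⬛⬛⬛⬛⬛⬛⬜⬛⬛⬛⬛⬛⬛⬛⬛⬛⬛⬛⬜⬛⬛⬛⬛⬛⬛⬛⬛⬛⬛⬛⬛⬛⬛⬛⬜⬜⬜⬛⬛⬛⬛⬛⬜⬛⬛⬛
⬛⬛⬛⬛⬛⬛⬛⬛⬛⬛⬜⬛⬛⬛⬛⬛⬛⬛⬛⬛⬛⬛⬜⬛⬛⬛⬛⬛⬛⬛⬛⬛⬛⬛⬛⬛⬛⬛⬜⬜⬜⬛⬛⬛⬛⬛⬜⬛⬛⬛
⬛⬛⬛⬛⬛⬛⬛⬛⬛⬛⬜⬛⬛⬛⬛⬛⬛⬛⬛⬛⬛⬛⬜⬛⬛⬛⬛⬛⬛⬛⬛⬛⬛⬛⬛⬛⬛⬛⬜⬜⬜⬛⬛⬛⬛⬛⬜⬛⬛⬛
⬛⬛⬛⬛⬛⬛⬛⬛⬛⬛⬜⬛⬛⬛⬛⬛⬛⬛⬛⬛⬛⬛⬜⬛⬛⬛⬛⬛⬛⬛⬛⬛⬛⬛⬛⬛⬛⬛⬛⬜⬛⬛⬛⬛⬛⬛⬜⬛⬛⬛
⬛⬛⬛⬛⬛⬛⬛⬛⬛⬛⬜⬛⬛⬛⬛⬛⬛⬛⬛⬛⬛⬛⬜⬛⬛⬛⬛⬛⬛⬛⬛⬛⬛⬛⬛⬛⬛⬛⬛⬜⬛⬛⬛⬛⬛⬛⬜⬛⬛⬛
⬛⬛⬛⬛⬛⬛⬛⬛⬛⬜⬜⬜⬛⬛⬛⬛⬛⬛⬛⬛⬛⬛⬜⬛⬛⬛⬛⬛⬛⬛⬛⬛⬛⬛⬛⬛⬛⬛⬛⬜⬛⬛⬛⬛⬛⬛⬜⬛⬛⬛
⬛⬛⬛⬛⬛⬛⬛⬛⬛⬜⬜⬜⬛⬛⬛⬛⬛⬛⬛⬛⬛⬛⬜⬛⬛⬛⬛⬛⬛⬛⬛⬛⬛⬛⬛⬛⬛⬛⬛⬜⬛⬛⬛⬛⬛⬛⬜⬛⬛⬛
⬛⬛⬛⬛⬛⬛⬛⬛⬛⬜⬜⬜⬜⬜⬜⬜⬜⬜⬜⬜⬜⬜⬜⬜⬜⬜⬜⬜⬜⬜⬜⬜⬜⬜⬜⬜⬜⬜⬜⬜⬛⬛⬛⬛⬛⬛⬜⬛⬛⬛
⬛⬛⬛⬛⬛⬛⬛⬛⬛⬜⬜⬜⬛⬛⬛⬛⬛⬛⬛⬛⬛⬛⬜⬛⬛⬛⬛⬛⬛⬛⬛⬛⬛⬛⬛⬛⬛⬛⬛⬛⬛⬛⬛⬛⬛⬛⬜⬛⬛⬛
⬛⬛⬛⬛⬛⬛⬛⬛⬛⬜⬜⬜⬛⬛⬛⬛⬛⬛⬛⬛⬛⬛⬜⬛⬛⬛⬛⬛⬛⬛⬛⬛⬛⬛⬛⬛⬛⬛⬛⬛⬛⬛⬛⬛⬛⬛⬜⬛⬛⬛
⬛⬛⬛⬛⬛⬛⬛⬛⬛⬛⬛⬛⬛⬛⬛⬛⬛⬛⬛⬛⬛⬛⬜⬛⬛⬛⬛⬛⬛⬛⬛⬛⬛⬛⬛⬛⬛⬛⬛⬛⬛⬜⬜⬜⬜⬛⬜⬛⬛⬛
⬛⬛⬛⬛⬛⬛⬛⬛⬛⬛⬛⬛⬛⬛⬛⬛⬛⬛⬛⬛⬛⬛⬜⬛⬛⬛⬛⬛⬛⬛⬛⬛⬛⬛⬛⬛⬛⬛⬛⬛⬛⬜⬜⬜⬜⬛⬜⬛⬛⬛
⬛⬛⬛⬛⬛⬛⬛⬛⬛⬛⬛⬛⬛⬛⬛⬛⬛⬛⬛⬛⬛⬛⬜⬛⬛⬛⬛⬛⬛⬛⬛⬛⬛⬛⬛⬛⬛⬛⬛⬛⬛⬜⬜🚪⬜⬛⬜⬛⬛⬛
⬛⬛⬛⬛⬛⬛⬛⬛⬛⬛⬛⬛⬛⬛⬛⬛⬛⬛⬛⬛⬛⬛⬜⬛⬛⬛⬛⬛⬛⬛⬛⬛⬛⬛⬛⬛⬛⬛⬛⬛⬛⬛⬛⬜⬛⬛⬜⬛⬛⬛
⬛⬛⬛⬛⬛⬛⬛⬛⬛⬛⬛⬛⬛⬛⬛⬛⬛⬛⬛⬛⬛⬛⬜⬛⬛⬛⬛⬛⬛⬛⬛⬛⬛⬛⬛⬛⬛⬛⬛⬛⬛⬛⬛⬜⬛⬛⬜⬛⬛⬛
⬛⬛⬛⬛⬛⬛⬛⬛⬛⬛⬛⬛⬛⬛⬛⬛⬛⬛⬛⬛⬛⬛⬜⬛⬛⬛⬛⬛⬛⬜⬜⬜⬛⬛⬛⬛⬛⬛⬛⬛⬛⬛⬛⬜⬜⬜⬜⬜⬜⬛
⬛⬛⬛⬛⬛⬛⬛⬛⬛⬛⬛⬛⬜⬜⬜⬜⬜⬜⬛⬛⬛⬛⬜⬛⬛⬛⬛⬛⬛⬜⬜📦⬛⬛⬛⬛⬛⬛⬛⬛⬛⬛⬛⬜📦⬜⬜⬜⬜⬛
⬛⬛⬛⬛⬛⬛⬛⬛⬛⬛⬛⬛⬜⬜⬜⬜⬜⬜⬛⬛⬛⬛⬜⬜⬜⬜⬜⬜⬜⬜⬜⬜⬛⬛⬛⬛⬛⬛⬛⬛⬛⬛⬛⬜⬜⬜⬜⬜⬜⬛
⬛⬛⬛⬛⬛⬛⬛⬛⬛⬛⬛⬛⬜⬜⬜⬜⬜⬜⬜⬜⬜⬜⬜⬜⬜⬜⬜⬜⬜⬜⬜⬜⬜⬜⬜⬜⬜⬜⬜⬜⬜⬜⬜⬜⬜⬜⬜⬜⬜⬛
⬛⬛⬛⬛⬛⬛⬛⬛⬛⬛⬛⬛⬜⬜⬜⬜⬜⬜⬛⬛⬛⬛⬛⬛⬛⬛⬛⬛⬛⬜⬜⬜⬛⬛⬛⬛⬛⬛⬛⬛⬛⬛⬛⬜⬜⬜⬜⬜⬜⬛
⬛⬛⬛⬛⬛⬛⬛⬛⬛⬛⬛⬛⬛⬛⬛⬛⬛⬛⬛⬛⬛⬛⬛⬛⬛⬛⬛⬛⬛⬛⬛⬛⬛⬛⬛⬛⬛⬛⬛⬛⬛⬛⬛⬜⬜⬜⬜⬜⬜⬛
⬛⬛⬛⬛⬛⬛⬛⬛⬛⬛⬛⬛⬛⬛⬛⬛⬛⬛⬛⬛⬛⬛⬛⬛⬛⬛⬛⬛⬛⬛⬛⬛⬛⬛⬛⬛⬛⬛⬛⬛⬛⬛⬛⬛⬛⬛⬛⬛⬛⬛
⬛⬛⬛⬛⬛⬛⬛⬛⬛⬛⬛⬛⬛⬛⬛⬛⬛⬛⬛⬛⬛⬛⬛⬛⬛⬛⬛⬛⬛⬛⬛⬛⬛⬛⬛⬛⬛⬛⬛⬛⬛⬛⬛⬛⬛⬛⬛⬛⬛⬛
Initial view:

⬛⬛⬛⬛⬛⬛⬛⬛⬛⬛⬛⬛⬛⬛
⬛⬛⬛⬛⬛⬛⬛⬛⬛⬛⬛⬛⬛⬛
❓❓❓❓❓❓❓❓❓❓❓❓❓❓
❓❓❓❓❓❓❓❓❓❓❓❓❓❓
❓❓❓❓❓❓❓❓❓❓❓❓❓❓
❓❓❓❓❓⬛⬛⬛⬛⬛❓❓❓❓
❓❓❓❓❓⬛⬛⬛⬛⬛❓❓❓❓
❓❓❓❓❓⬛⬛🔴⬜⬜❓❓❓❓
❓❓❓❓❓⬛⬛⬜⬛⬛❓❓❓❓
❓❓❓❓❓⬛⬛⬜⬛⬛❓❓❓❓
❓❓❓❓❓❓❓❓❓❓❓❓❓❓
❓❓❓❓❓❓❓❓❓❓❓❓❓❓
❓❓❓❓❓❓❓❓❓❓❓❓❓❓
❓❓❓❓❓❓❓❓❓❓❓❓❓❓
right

⬛⬛⬛⬛⬛⬛⬛⬛⬛⬛⬛⬛⬛⬛
⬛⬛⬛⬛⬛⬛⬛⬛⬛⬛⬛⬛⬛⬛
❓❓❓❓❓❓❓❓❓❓❓❓❓❓
❓❓❓❓❓❓❓❓❓❓❓❓❓❓
❓❓❓❓❓❓❓❓❓❓❓❓❓❓
❓❓❓❓⬛⬛⬛⬛⬛⬛❓❓❓❓
❓❓❓❓⬛⬛⬛⬛⬛⬛❓❓❓❓
❓❓❓❓⬛⬛⬜🔴⬜⬜❓❓❓❓
❓❓❓❓⬛⬛⬜⬛⬛⬛❓❓❓❓
❓❓❓❓⬛⬛⬜⬛⬛⬛❓❓❓❓
❓❓❓❓❓❓❓❓❓❓❓❓❓❓
❓❓❓❓❓❓❓❓❓❓❓❓❓❓
❓❓❓❓❓❓❓❓❓❓❓❓❓❓
❓❓❓❓❓❓❓❓❓❓❓❓❓❓

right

⬛⬛⬛⬛⬛⬛⬛⬛⬛⬛⬛⬛⬛⬛
⬛⬛⬛⬛⬛⬛⬛⬛⬛⬛⬛⬛⬛⬛
❓❓❓❓❓❓❓❓❓❓❓❓❓❓
❓❓❓❓❓❓❓❓❓❓❓❓❓❓
❓❓❓❓❓❓❓❓❓❓❓❓❓❓
❓❓❓⬛⬛⬛⬛⬛⬛⬛❓❓❓❓
❓❓❓⬛⬛⬛⬛⬛⬛⬛❓❓❓❓
❓❓❓⬛⬛⬜⬜🔴⬜⬜❓❓❓❓
❓❓❓⬛⬛⬜⬛⬛⬛⬛❓❓❓❓
❓❓❓⬛⬛⬜⬛⬛⬛⬛❓❓❓❓
❓❓❓❓❓❓❓❓❓❓❓❓❓❓
❓❓❓❓❓❓❓❓❓❓❓❓❓❓
❓❓❓❓❓❓❓❓❓❓❓❓❓❓
❓❓❓❓❓❓❓❓❓❓❓❓❓❓

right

⬛⬛⬛⬛⬛⬛⬛⬛⬛⬛⬛⬛⬛⬛
⬛⬛⬛⬛⬛⬛⬛⬛⬛⬛⬛⬛⬛⬛
❓❓❓❓❓❓❓❓❓❓❓❓❓❓
❓❓❓❓❓❓❓❓❓❓❓❓❓❓
❓❓❓❓❓❓❓❓❓❓❓❓❓❓
❓❓⬛⬛⬛⬛⬛⬛⬛⬛❓❓❓❓
❓❓⬛⬛⬛⬛⬛⬛⬛⬛❓❓❓❓
❓❓⬛⬛⬜⬜⬜🔴⬜⬜❓❓❓❓
❓❓⬛⬛⬜⬛⬛⬛⬛⬛❓❓❓❓
❓❓⬛⬛⬜⬛⬛⬛⬛⬛❓❓❓❓
❓❓❓❓❓❓❓❓❓❓❓❓❓❓
❓❓❓❓❓❓❓❓❓❓❓❓❓❓
❓❓❓❓❓❓❓❓❓❓❓❓❓❓
❓❓❓❓❓❓❓❓❓❓❓❓❓❓

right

⬛⬛⬛⬛⬛⬛⬛⬛⬛⬛⬛⬛⬛⬛
⬛⬛⬛⬛⬛⬛⬛⬛⬛⬛⬛⬛⬛⬛
❓❓❓❓❓❓❓❓❓❓❓❓❓❓
❓❓❓❓❓❓❓❓❓❓❓❓❓❓
❓❓❓❓❓❓❓❓❓❓❓❓❓❓
❓⬛⬛⬛⬛⬛⬛⬛⬛⬛❓❓❓❓
❓⬛⬛⬛⬛⬛⬛⬛⬛⬛❓❓❓❓
❓⬛⬛⬜⬜⬜⬜🔴⬜⬜❓❓❓❓
❓⬛⬛⬜⬛⬛⬛⬛⬛⬛❓❓❓❓
❓⬛⬛⬜⬛⬛⬛⬛⬛⬛❓❓❓❓
❓❓❓❓❓❓❓❓❓❓❓❓❓❓
❓❓❓❓❓❓❓❓❓❓❓❓❓❓
❓❓❓❓❓❓❓❓❓❓❓❓❓❓
❓❓❓❓❓❓❓❓❓❓❓❓❓❓

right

⬛⬛⬛⬛⬛⬛⬛⬛⬛⬛⬛⬛⬛⬛
⬛⬛⬛⬛⬛⬛⬛⬛⬛⬛⬛⬛⬛⬛
❓❓❓❓❓❓❓❓❓❓❓❓❓❓
❓❓❓❓❓❓❓❓❓❓❓❓❓❓
❓❓❓❓❓❓❓❓❓❓❓❓❓❓
⬛⬛⬛⬛⬛⬛⬛⬛⬛⬛❓❓❓❓
⬛⬛⬛⬛⬛⬛⬛⬛⬛⬛❓❓❓❓
⬛⬛⬜⬜⬜⬜⬜🔴⬜⬜❓❓❓❓
⬛⬛⬜⬛⬛⬛⬛⬛⬛⬛❓❓❓❓
⬛⬛⬜⬛⬛⬛⬛⬛⬛⬛❓❓❓❓
❓❓❓❓❓❓❓❓❓❓❓❓❓❓
❓❓❓❓❓❓❓❓❓❓❓❓❓❓
❓❓❓❓❓❓❓❓❓❓❓❓❓❓
❓❓❓❓❓❓❓❓❓❓❓❓❓❓

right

⬛⬛⬛⬛⬛⬛⬛⬛⬛⬛⬛⬛⬛⬛
⬛⬛⬛⬛⬛⬛⬛⬛⬛⬛⬛⬛⬛⬛
❓❓❓❓❓❓❓❓❓❓❓❓❓❓
❓❓❓❓❓❓❓❓❓❓❓❓❓❓
❓❓❓❓❓❓❓❓❓❓❓❓❓❓
⬛⬛⬛⬛⬛⬛⬛⬛⬛⬛❓❓❓❓
⬛⬛⬛⬛⬛⬛⬛⬛⬛⬛❓❓❓❓
⬛⬜⬜⬜⬜⬜⬜🔴⬜⬜❓❓❓❓
⬛⬜⬛⬛⬛⬛⬛⬛⬛⬛❓❓❓❓
⬛⬜⬛⬛⬛⬛⬛⬛⬛⬛❓❓❓❓
❓❓❓❓❓❓❓❓❓❓❓❓❓❓
❓❓❓❓❓❓❓❓❓❓❓❓❓❓
❓❓❓❓❓❓❓❓❓❓❓❓❓❓
❓❓❓❓❓❓❓❓❓❓❓❓❓❓

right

⬛⬛⬛⬛⬛⬛⬛⬛⬛⬛⬛⬛⬛⬛
⬛⬛⬛⬛⬛⬛⬛⬛⬛⬛⬛⬛⬛⬛
❓❓❓❓❓❓❓❓❓❓❓❓❓❓
❓❓❓❓❓❓❓❓❓❓❓❓❓❓
❓❓❓❓❓❓❓❓❓❓❓❓❓❓
⬛⬛⬛⬛⬛⬛⬛⬛⬛⬛❓❓❓❓
⬛⬛⬛⬛⬛⬛⬛⬛⬛⬛❓❓❓❓
⬜⬜⬜⬜⬜⬜⬜🔴⬜⬜❓❓❓❓
⬜⬛⬛⬛⬛⬛⬛⬛⬛⬛❓❓❓❓
⬜⬛⬛⬛⬛⬛⬛⬛⬛⬛❓❓❓❓
❓❓❓❓❓❓❓❓❓❓❓❓❓❓
❓❓❓❓❓❓❓❓❓❓❓❓❓❓
❓❓❓❓❓❓❓❓❓❓❓❓❓❓
❓❓❓❓❓❓❓❓❓❓❓❓❓❓

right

⬛⬛⬛⬛⬛⬛⬛⬛⬛⬛⬛⬛⬛⬛
⬛⬛⬛⬛⬛⬛⬛⬛⬛⬛⬛⬛⬛⬛
❓❓❓❓❓❓❓❓❓❓❓❓❓❓
❓❓❓❓❓❓❓❓❓❓❓❓❓❓
❓❓❓❓❓❓❓❓❓❓❓❓❓❓
⬛⬛⬛⬛⬛⬛⬛⬛⬛⬜❓❓❓❓
⬛⬛⬛⬛⬛⬛⬛⬛⬛⬜❓❓❓❓
⬜⬜⬜⬜⬜⬜⬜🔴⬜⬜❓❓❓❓
⬛⬛⬛⬛⬛⬛⬛⬛⬛⬜❓❓❓❓
⬛⬛⬛⬛⬛⬛⬛⬛⬛⬜❓❓❓❓
❓❓❓❓❓❓❓❓❓❓❓❓❓❓
❓❓❓❓❓❓❓❓❓❓❓❓❓❓
❓❓❓❓❓❓❓❓❓❓❓❓❓❓
❓❓❓❓❓❓❓❓❓❓❓❓❓❓

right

⬛⬛⬛⬛⬛⬛⬛⬛⬛⬛⬛⬛⬛⬛
⬛⬛⬛⬛⬛⬛⬛⬛⬛⬛⬛⬛⬛⬛
❓❓❓❓❓❓❓❓❓❓❓❓❓❓
❓❓❓❓❓❓❓❓❓❓❓❓❓❓
❓❓❓❓❓❓❓❓❓❓❓❓❓❓
⬛⬛⬛⬛⬛⬛⬛⬛⬜⬜❓❓❓❓
⬛⬛⬛⬛⬛⬛⬛⬛⬜⬜❓❓❓❓
⬜⬜⬜⬜⬜⬜⬜🔴⬜⬜❓❓❓❓
⬛⬛⬛⬛⬛⬛⬛⬛⬜⬜❓❓❓❓
⬛⬛⬛⬛⬛⬛⬛⬛⬜⬜❓❓❓❓
❓❓❓❓❓❓❓❓❓❓❓❓❓❓
❓❓❓❓❓❓❓❓❓❓❓❓❓❓
❓❓❓❓❓❓❓❓❓❓❓❓❓❓
❓❓❓❓❓❓❓❓❓❓❓❓❓❓

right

⬛⬛⬛⬛⬛⬛⬛⬛⬛⬛⬛⬛⬛⬛
⬛⬛⬛⬛⬛⬛⬛⬛⬛⬛⬛⬛⬛⬛
❓❓❓❓❓❓❓❓❓❓❓❓❓❓
❓❓❓❓❓❓❓❓❓❓❓❓❓❓
❓❓❓❓❓❓❓❓❓❓❓❓❓❓
⬛⬛⬛⬛⬛⬛⬛⬜⬜⬜❓❓❓❓
⬛⬛⬛⬛⬛⬛⬛⬜⬜⬜❓❓❓❓
⬜⬜⬜⬜⬜⬜⬜🔴⬜⬜❓❓❓❓
⬛⬛⬛⬛⬛⬛⬛⬜⬜⬜❓❓❓❓
⬛⬛⬛⬛⬛⬛⬛⬜⬜🚪❓❓❓❓
❓❓❓❓❓❓❓❓❓❓❓❓❓❓
❓❓❓❓❓❓❓❓❓❓❓❓❓❓
❓❓❓❓❓❓❓❓❓❓❓❓❓❓
❓❓❓❓❓❓❓❓❓❓❓❓❓❓

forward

⬛⬛⬛⬛⬛⬛⬛⬛⬛⬛⬛⬛⬛⬛
⬛⬛⬛⬛⬛⬛⬛⬛⬛⬛⬛⬛⬛⬛
⬛⬛⬛⬛⬛⬛⬛⬛⬛⬛⬛⬛⬛⬛
❓❓❓❓❓❓❓❓❓❓❓❓❓❓
❓❓❓❓❓❓❓❓❓❓❓❓❓❓
❓❓❓❓❓⬛⬛⬜⬜⬜❓❓❓❓
⬛⬛⬛⬛⬛⬛⬛⬜⬜⬜❓❓❓❓
⬛⬛⬛⬛⬛⬛⬛🔴⬜⬜❓❓❓❓
⬜⬜⬜⬜⬜⬜⬜⬜⬜⬜❓❓❓❓
⬛⬛⬛⬛⬛⬛⬛⬜⬜⬜❓❓❓❓
⬛⬛⬛⬛⬛⬛⬛⬜⬜🚪❓❓❓❓
❓❓❓❓❓❓❓❓❓❓❓❓❓❓
❓❓❓❓❓❓❓❓❓❓❓❓❓❓
❓❓❓❓❓❓❓❓❓❓❓❓❓❓

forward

⬛⬛⬛⬛⬛⬛⬛⬛⬛⬛⬛⬛⬛⬛
⬛⬛⬛⬛⬛⬛⬛⬛⬛⬛⬛⬛⬛⬛
⬛⬛⬛⬛⬛⬛⬛⬛⬛⬛⬛⬛⬛⬛
⬛⬛⬛⬛⬛⬛⬛⬛⬛⬛⬛⬛⬛⬛
❓❓❓❓❓❓❓❓❓❓❓❓❓❓
❓❓❓❓❓⬛⬛⬛⬛⬛❓❓❓❓
❓❓❓❓❓⬛⬛⬜⬜⬜❓❓❓❓
⬛⬛⬛⬛⬛⬛⬛🔴⬜⬜❓❓❓❓
⬛⬛⬛⬛⬛⬛⬛⬜⬜⬜❓❓❓❓
⬜⬜⬜⬜⬜⬜⬜⬜⬜⬜❓❓❓❓
⬛⬛⬛⬛⬛⬛⬛⬜⬜⬜❓❓❓❓
⬛⬛⬛⬛⬛⬛⬛⬜⬜🚪❓❓❓❓
❓❓❓❓❓❓❓❓❓❓❓❓❓❓
❓❓❓❓❓❓❓❓❓❓❓❓❓❓

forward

⬛⬛⬛⬛⬛⬛⬛⬛⬛⬛⬛⬛⬛⬛
⬛⬛⬛⬛⬛⬛⬛⬛⬛⬛⬛⬛⬛⬛
⬛⬛⬛⬛⬛⬛⬛⬛⬛⬛⬛⬛⬛⬛
⬛⬛⬛⬛⬛⬛⬛⬛⬛⬛⬛⬛⬛⬛
⬛⬛⬛⬛⬛⬛⬛⬛⬛⬛⬛⬛⬛⬛
❓❓❓❓❓⬛⬛⬛⬛⬛❓❓❓❓
❓❓❓❓❓⬛⬛⬛⬛⬛❓❓❓❓
❓❓❓❓❓⬛⬛🔴⬜⬜❓❓❓❓
⬛⬛⬛⬛⬛⬛⬛⬜⬜⬜❓❓❓❓
⬛⬛⬛⬛⬛⬛⬛⬜⬜⬜❓❓❓❓
⬜⬜⬜⬜⬜⬜⬜⬜⬜⬜❓❓❓❓
⬛⬛⬛⬛⬛⬛⬛⬜⬜⬜❓❓❓❓
⬛⬛⬛⬛⬛⬛⬛⬜⬜🚪❓❓❓❓
❓❓❓❓❓❓❓❓❓❓❓❓❓❓

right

⬛⬛⬛⬛⬛⬛⬛⬛⬛⬛⬛⬛⬛⬛
⬛⬛⬛⬛⬛⬛⬛⬛⬛⬛⬛⬛⬛⬛
⬛⬛⬛⬛⬛⬛⬛⬛⬛⬛⬛⬛⬛⬛
⬛⬛⬛⬛⬛⬛⬛⬛⬛⬛⬛⬛⬛⬛
⬛⬛⬛⬛⬛⬛⬛⬛⬛⬛⬛⬛⬛⬛
❓❓❓❓⬛⬛⬛⬛⬛⬛❓❓❓❓
❓❓❓❓⬛⬛⬛⬛⬛⬛❓❓❓❓
❓❓❓❓⬛⬛⬜🔴⬜⬜❓❓❓❓
⬛⬛⬛⬛⬛⬛⬜⬜⬜⬜❓❓❓❓
⬛⬛⬛⬛⬛⬛⬜⬜⬜⬜❓❓❓❓
⬜⬜⬜⬜⬜⬜⬜⬜⬜❓❓❓❓❓
⬛⬛⬛⬛⬛⬛⬜⬜⬜❓❓❓❓❓
⬛⬛⬛⬛⬛⬛⬜⬜🚪❓❓❓❓❓
❓❓❓❓❓❓❓❓❓❓❓❓❓❓

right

⬛⬛⬛⬛⬛⬛⬛⬛⬛⬛⬛⬛⬛⬛
⬛⬛⬛⬛⬛⬛⬛⬛⬛⬛⬛⬛⬛⬛
⬛⬛⬛⬛⬛⬛⬛⬛⬛⬛⬛⬛⬛⬛
⬛⬛⬛⬛⬛⬛⬛⬛⬛⬛⬛⬛⬛⬛
⬛⬛⬛⬛⬛⬛⬛⬛⬛⬛⬛⬛⬛⬛
❓❓❓⬛⬛⬛⬛⬛⬛⬛❓❓❓❓
❓❓❓⬛⬛⬛⬛⬛⬛⬛❓❓❓❓
❓❓❓⬛⬛⬜⬜🔴⬜⬜❓❓❓❓
⬛⬛⬛⬛⬛⬜⬜⬜⬜⬜❓❓❓❓
⬛⬛⬛⬛⬛⬜⬜⬜⬜⬜❓❓❓❓
⬜⬜⬜⬜⬜⬜⬜⬜❓❓❓❓❓❓
⬛⬛⬛⬛⬛⬜⬜⬜❓❓❓❓❓❓
⬛⬛⬛⬛⬛⬜⬜🚪❓❓❓❓❓❓
❓❓❓❓❓❓❓❓❓❓❓❓❓❓

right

⬛⬛⬛⬛⬛⬛⬛⬛⬛⬛⬛⬛⬛⬛
⬛⬛⬛⬛⬛⬛⬛⬛⬛⬛⬛⬛⬛⬛
⬛⬛⬛⬛⬛⬛⬛⬛⬛⬛⬛⬛⬛⬛
⬛⬛⬛⬛⬛⬛⬛⬛⬛⬛⬛⬛⬛⬛
⬛⬛⬛⬛⬛⬛⬛⬛⬛⬛⬛⬛⬛⬛
❓❓⬛⬛⬛⬛⬛⬛⬛⬛❓❓❓❓
❓❓⬛⬛⬛⬛⬛⬛⬛⬛❓❓❓❓
❓❓⬛⬛⬜⬜⬜🔴⬜⬛❓❓❓❓
⬛⬛⬛⬛⬜⬜⬜⬜⬜⬛❓❓❓❓
⬛⬛⬛⬛⬜⬜⬜⬜⬜⬛❓❓❓❓
⬜⬜⬜⬜⬜⬜⬜❓❓❓❓❓❓❓
⬛⬛⬛⬛⬜⬜⬜❓❓❓❓❓❓❓
⬛⬛⬛⬛⬜⬜🚪❓❓❓❓❓❓❓
❓❓❓❓❓❓❓❓❓❓❓❓❓❓

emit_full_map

❓❓❓❓❓❓❓❓❓❓⬛⬛⬛⬛⬛⬛⬛⬛
❓❓❓❓❓❓❓❓❓❓⬛⬛⬛⬛⬛⬛⬛⬛
❓❓❓❓❓❓❓❓❓❓⬛⬛⬜⬜⬜🔴⬜⬛
⬛⬛⬛⬛⬛⬛⬛⬛⬛⬛⬛⬛⬜⬜⬜⬜⬜⬛
⬛⬛⬛⬛⬛⬛⬛⬛⬛⬛⬛⬛⬜⬜⬜⬜⬜⬛
⬛⬛⬜⬜⬜⬜⬜⬜⬜⬜⬜⬜⬜⬜⬜❓❓❓
⬛⬛⬜⬛⬛⬛⬛⬛⬛⬛⬛⬛⬜⬜⬜❓❓❓
⬛⬛⬜⬛⬛⬛⬛⬛⬛⬛⬛⬛⬜⬜🚪❓❓❓


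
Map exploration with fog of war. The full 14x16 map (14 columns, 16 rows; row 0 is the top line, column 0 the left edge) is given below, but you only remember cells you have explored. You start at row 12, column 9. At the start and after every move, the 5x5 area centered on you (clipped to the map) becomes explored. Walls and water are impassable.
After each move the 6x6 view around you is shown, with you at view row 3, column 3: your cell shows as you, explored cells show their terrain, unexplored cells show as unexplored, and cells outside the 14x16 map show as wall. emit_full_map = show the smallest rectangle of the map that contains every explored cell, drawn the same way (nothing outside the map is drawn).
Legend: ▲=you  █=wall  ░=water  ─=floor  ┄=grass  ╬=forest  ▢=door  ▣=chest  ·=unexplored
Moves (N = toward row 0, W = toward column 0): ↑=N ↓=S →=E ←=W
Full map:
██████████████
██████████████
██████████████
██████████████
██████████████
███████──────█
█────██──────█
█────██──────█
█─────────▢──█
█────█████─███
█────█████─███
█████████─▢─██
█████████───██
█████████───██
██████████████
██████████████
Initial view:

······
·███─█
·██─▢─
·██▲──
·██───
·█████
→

······
███─██
██─▢─█
██─▲─█
██───█
██████

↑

······
·██─██
███─██
██─▲─█
██───█
██───█

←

······
·███─█
·███─█
·██▲▢─
·██───
·██───

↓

·███─█
·███─█
·██─▢─
·██▲──
·██───
·█████

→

███─██
███─██
██─▢─█
██─▲─█
██───█
██████

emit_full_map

███─██
███─██
██─▢─█
██─▲─█
██───█
██████

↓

███─██
██─▢─█
██───█
██─▲─█
██████
·█████

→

██─██·
█─▢─██
█───██
█──▲██
██████
██████

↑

██─██·
██─███
█─▢─██
█──▲██
█───██
██████

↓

██─███
█─▢─██
█───██
█──▲██
██████
██████

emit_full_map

███─██·
███─███
██─▢─██
██───██
██──▲██
███████
·██████

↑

██─██·
██─███
█─▢─██
█──▲██
█───██
██████

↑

······
██─███
██─███
█─▢▲██
█───██
█───██

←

······
███─██
███─██
██─▲─█
██───█
██───█


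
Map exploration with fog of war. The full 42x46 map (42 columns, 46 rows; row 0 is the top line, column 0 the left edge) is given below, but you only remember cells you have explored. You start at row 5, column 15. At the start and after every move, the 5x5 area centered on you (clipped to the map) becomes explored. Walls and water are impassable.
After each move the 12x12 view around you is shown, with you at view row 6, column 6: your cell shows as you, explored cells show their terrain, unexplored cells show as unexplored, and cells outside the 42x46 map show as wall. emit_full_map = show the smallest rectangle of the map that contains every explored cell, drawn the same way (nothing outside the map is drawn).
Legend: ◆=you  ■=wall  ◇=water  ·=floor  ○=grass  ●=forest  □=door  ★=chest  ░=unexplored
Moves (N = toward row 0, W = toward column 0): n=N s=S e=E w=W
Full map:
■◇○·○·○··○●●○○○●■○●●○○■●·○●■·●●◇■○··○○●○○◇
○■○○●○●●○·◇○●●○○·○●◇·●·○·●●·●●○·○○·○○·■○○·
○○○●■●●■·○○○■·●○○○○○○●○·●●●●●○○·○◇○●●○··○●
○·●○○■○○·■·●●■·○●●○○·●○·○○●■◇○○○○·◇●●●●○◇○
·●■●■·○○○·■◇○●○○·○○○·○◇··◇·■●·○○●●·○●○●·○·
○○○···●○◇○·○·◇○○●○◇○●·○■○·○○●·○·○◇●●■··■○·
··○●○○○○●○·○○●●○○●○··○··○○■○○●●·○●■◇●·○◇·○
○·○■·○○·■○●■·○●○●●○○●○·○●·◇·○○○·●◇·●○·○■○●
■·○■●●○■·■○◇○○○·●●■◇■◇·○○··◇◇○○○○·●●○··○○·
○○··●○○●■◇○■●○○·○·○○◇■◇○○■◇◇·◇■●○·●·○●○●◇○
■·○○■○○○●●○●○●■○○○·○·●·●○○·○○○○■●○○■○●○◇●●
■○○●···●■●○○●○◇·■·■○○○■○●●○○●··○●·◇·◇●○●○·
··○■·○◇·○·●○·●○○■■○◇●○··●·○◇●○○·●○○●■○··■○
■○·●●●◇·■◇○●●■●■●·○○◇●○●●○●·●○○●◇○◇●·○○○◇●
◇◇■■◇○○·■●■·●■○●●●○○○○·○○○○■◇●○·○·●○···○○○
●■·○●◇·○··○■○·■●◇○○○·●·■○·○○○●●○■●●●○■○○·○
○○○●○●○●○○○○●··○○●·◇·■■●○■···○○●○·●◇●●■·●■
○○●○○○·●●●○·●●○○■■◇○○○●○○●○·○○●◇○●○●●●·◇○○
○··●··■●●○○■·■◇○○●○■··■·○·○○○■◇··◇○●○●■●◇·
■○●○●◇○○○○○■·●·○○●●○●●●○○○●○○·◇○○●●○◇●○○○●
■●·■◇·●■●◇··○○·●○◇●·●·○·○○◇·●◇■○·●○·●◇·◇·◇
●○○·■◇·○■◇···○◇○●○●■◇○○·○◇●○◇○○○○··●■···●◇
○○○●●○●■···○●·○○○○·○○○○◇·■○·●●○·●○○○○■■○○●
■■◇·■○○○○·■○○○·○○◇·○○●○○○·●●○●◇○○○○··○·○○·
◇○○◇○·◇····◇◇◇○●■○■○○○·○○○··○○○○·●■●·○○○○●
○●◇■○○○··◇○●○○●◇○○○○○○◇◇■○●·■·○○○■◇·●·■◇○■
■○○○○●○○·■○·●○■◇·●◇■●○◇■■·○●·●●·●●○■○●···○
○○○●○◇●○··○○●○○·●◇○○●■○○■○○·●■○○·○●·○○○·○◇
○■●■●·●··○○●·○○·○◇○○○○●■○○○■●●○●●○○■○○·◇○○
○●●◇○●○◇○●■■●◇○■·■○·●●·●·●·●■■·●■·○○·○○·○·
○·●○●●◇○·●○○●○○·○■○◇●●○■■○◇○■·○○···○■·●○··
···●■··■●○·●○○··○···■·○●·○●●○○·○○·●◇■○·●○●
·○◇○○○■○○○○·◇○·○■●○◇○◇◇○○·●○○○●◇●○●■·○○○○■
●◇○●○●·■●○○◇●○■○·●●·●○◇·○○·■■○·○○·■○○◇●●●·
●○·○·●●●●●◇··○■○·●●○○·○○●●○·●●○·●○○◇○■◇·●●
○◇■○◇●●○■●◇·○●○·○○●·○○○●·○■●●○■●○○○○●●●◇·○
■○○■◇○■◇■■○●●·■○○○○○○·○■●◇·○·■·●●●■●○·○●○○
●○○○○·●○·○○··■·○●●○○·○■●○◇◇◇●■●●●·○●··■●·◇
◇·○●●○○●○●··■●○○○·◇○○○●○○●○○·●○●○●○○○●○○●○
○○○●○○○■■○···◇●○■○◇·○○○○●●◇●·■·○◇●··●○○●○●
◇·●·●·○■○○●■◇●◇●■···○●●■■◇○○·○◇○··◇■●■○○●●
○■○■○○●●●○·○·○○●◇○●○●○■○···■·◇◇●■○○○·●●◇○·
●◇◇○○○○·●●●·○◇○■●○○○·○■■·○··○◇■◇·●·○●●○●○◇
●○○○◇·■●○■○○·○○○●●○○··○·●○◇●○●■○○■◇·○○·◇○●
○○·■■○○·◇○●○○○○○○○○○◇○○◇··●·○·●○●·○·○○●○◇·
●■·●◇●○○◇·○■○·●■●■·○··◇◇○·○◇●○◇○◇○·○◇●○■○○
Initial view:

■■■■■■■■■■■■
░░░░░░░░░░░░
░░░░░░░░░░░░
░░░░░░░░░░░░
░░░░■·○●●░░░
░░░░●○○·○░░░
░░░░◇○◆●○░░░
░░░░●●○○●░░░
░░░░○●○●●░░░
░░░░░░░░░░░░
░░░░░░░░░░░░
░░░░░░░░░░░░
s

░░░░░░░░░░░░
░░░░░░░░░░░░
░░░░░░░░░░░░
░░░░■·○●●░░░
░░░░●○○·○░░░
░░░░◇○○●○░░░
░░░░●●◆○●░░░
░░░░○●○●●░░░
░░░░○○·●●░░░
░░░░░░░░░░░░
░░░░░░░░░░░░
░░░░░░░░░░░░

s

░░░░░░░░░░░░
░░░░░░░░░░░░
░░░░■·○●●░░░
░░░░●○○·○░░░
░░░░◇○○●○░░░
░░░░●●○○●░░░
░░░░○●◆●●░░░
░░░░○○·●●░░░
░░░░○○·○·░░░
░░░░░░░░░░░░
░░░░░░░░░░░░
░░░░░░░░░░░░

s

░░░░░░░░░░░░
░░░░■·○●●░░░
░░░░●○○·○░░░
░░░░◇○○●○░░░
░░░░●●○○●░░░
░░░░○●○●●░░░
░░░░○○◆●●░░░
░░░░○○·○·░░░
░░░░●■○○○░░░
░░░░░░░░░░░░
░░░░░░░░░░░░
░░░░░░░░░░░░

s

░░░░■·○●●░░░
░░░░●○○·○░░░
░░░░◇○○●○░░░
░░░░●●○○●░░░
░░░░○●○●●░░░
░░░░○○·●●░░░
░░░░○○◆○·░░░
░░░░●■○○○░░░
░░░░○◇·■·░░░
░░░░░░░░░░░░
░░░░░░░░░░░░
░░░░░░░░░░░░

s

░░░░●○○·○░░░
░░░░◇○○●○░░░
░░░░●●○○●░░░
░░░░○●○●●░░░
░░░░○○·●●░░░
░░░░○○·○·░░░
░░░░●■◆○○░░░
░░░░○◇·■·░░░
░░░░●○○■■░░░
░░░░░░░░░░░░
░░░░░░░░░░░░
░░░░░░░░░░░░

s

░░░░◇○○●○░░░
░░░░●●○○●░░░
░░░░○●○●●░░░
░░░░○○·●●░░░
░░░░○○·○·░░░
░░░░●■○○○░░░
░░░░○◇◆■·░░░
░░░░●○○■■░░░
░░░░■●■●·░░░
░░░░░░░░░░░░
░░░░░░░░░░░░
░░░░░░░░░░░░

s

░░░░●●○○●░░░
░░░░○●○●●░░░
░░░░○○·●●░░░
░░░░○○·○·░░░
░░░░●■○○○░░░
░░░░○◇·■·░░░
░░░░●○◆■■░░░
░░░░■●■●·░░░
░░░░■○●●●░░░
░░░░░░░░░░░░
░░░░░░░░░░░░
░░░░░░░░░░░░

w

░░░░░●●○○●░░
░░░░░○●○●●░░
░░░░░○○·●●░░
░░░░░○○·○·░░
░░░░○●■○○○░░
░░░░●○◇·■·░░
░░░░·●◆○■■░░
░░░░●■●■●·░░
░░░░●■○●●●░░
░░░░░░░░░░░░
░░░░░░░░░░░░
░░░░░░░░░░░░

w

░░░░░░●●○○●░
░░░░░░○●○●●░
░░░░░░○○·●●░
░░░░░░○○·○·░
░░░░●○●■○○○░
░░░░○●○◇·■·░
░░░░○·◆○○■■░
░░░░●●■●■●·░
░░░░·●■○●●●░
░░░░░░░░░░░░
░░░░░░░░░░░░
░░░░░░░░░░░░

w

░░░░░░░●●○○●
░░░░░░░○●○●●
░░░░░░░○○·●●
░░░░░░░○○·○·
░░░░○●○●■○○○
░░░░○○●○◇·■·
░░░░●○◆●○○■■
░░░░○●●■●■●·
░░░░■·●■○●●●
░░░░░░░░░░░░
░░░░░░░░░░░░
░░░░░░░░░░░░

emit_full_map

░░░■·○●●
░░░●○○·○
░░░◇○○●○
░░░●●○○●
░░░○●○●●
░░░○○·●●
░░░○○·○·
○●○●■○○○
○○●○◇·■·
●○◆●○○■■
○●●■●■●·
■·●■○●●●

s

░░░░░░░○●○●●
░░░░░░░○○·●●
░░░░░░░○○·○·
░░░░○●○●■○○○
░░░░○○●○◇·■·
░░░░●○·●○○■■
░░░░○●◆■●■●·
░░░░■·●■○●●●
░░░░○■○·■░░░
░░░░░░░░░░░░
░░░░░░░░░░░░
░░░░░░░░░░░░

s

░░░░░░░○○·●●
░░░░░░░○○·○·
░░░░○●○●■○○○
░░░░○○●○◇·■·
░░░░●○·●○○■■
░░░░○●●■●■●·
░░░░■·◆■○●●●
░░░░○■○·■░░░
░░░░○○●··░░░
░░░░░░░░░░░░
░░░░░░░░░░░░
░░░░░░░░░░░░

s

░░░░░░░○○·○·
░░░░○●○●■○○○
░░░░○○●○◇·■·
░░░░●○·●○○■■
░░░░○●●■●■●·
░░░░■·●■○●●●
░░░░○■◆·■░░░
░░░░○○●··░░░
░░░░○·●●○░░░
░░░░░░░░░░░░
░░░░░░░░░░░░
░░░░░░░░░░░░

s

░░░░○●○●■○○○
░░░░○○●○◇·■·
░░░░●○·●○○■■
░░░░○●●■●■●·
░░░░■·●■○●●●
░░░░○■○·■░░░
░░░░○○◆··░░░
░░░░○·●●○░░░
░░░░○■·■◇░░░
░░░░░░░░░░░░
░░░░░░░░░░░░
░░░░░░░░░░░░

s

░░░░○○●○◇·■·
░░░░●○·●○○■■
░░░░○●●■●■●·
░░░░■·●■○●●●
░░░░○■○·■░░░
░░░░○○●··░░░
░░░░○·◆●○░░░
░░░░○■·■◇░░░
░░░░○■·●·░░░
░░░░░░░░░░░░
░░░░░░░░░░░░
░░░░░░░░░░░░

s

░░░░●○·●○○■■
░░░░○●●■●■●·
░░░░■·●■○●●●
░░░░○■○·■░░░
░░░░○○●··░░░
░░░░○·●●○░░░
░░░░○■◆■◇░░░
░░░░○■·●·░░░
░░░░··○○·░░░
░░░░░░░░░░░░
░░░░░░░░░░░░
░░░░░░░░░░░░

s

░░░░○●●■●■●·
░░░░■·●■○●●●
░░░░○■○·■░░░
░░░░○○●··░░░
░░░░○·●●○░░░
░░░░○■·■◇░░░
░░░░○■◆●·░░░
░░░░··○○·░░░
░░░░···○◇░░░
░░░░░░░░░░░░
░░░░░░░░░░░░
░░░░░░░░░░░░

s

░░░░■·●■○●●●
░░░░○■○·■░░░
░░░░○○●··░░░
░░░░○·●●○░░░
░░░░○■·■◇░░░
░░░░○■·●·░░░
░░░░··◆○·░░░
░░░░···○◇░░░
░░░░·○●·○░░░
░░░░░░░░░░░░
░░░░░░░░░░░░
░░░░░░░░░░░░

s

░░░░○■○·■░░░
░░░░○○●··░░░
░░░░○·●●○░░░
░░░░○■·■◇░░░
░░░░○■·●·░░░
░░░░··○○·░░░
░░░░··◆○◇░░░
░░░░·○●·○░░░
░░░░■○○○·░░░
░░░░░░░░░░░░
░░░░░░░░░░░░
░░░░░░░░░░░░

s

░░░░○○●··░░░
░░░░○·●●○░░░
░░░░○■·■◇░░░
░░░░○■·●·░░░
░░░░··○○·░░░
░░░░···○◇░░░
░░░░·○◆·○░░░
░░░░■○○○·░░░
░░░░·◇◇◇○░░░
░░░░░░░░░░░░
░░░░░░░░░░░░
░░░░░░░░░░░░

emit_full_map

░░░■·○●●
░░░●○○·○
░░░◇○○●○
░░░●●○○●
░░░○●○●●
░░░○○·●●
░░░○○·○·
○●○●■○○○
○○●○◇·■·
●○·●○○■■
○●●■●■●·
■·●■○●●●
○■○·■░░░
○○●··░░░
○·●●○░░░
○■·■◇░░░
○■·●·░░░
··○○·░░░
···○◇░░░
·○◆·○░░░
■○○○·░░░
·◇◇◇○░░░
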